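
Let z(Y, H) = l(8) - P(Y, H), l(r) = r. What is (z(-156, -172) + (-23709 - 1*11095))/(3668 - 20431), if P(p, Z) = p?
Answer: 34640/16763 ≈ 2.0665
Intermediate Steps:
z(Y, H) = 8 - Y
(z(-156, -172) + (-23709 - 1*11095))/(3668 - 20431) = ((8 - 1*(-156)) + (-23709 - 1*11095))/(3668 - 20431) = ((8 + 156) + (-23709 - 11095))/(-16763) = (164 - 34804)*(-1/16763) = -34640*(-1/16763) = 34640/16763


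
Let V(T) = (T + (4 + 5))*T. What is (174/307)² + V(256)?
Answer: 6393882436/94249 ≈ 67840.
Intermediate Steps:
V(T) = T*(9 + T) (V(T) = (T + 9)*T = (9 + T)*T = T*(9 + T))
(174/307)² + V(256) = (174/307)² + 256*(9 + 256) = (174*(1/307))² + 256*265 = (174/307)² + 67840 = 30276/94249 + 67840 = 6393882436/94249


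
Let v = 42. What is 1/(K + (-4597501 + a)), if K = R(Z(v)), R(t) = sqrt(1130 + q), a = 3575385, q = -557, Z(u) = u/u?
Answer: -1022116/1044721116883 - sqrt(573)/1044721116883 ≈ -9.7839e-7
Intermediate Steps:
Z(u) = 1
R(t) = sqrt(573) (R(t) = sqrt(1130 - 557) = sqrt(573))
K = sqrt(573) ≈ 23.937
1/(K + (-4597501 + a)) = 1/(sqrt(573) + (-4597501 + 3575385)) = 1/(sqrt(573) - 1022116) = 1/(-1022116 + sqrt(573))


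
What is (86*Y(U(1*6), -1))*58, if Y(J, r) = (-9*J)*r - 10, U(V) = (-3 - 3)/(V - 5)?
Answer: -319232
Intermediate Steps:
U(V) = -6/(-5 + V)
Y(J, r) = -10 - 9*J*r (Y(J, r) = -9*J*r - 10 = -10 - 9*J*r)
(86*Y(U(1*6), -1))*58 = (86*(-10 - 9*(-6/(-5 + 1*6))*(-1)))*58 = (86*(-10 - 9*(-6/(-5 + 6))*(-1)))*58 = (86*(-10 - 9*(-6/1)*(-1)))*58 = (86*(-10 - 9*(-6*1)*(-1)))*58 = (86*(-10 - 9*(-6)*(-1)))*58 = (86*(-10 - 54))*58 = (86*(-64))*58 = -5504*58 = -319232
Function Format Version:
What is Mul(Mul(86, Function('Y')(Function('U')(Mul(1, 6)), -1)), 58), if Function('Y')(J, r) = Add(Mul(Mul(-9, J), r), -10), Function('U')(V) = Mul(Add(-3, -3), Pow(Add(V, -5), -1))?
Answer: -319232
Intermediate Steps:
Function('U')(V) = Mul(-6, Pow(Add(-5, V), -1))
Function('Y')(J, r) = Add(-10, Mul(-9, J, r)) (Function('Y')(J, r) = Add(Mul(-9, J, r), -10) = Add(-10, Mul(-9, J, r)))
Mul(Mul(86, Function('Y')(Function('U')(Mul(1, 6)), -1)), 58) = Mul(Mul(86, Add(-10, Mul(-9, Mul(-6, Pow(Add(-5, Mul(1, 6)), -1)), -1))), 58) = Mul(Mul(86, Add(-10, Mul(-9, Mul(-6, Pow(Add(-5, 6), -1)), -1))), 58) = Mul(Mul(86, Add(-10, Mul(-9, Mul(-6, Pow(1, -1)), -1))), 58) = Mul(Mul(86, Add(-10, Mul(-9, Mul(-6, 1), -1))), 58) = Mul(Mul(86, Add(-10, Mul(-9, -6, -1))), 58) = Mul(Mul(86, Add(-10, -54)), 58) = Mul(Mul(86, -64), 58) = Mul(-5504, 58) = -319232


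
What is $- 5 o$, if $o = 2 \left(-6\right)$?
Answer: $60$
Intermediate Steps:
$o = -12$
$- 5 o = \left(-5\right) \left(-12\right) = 60$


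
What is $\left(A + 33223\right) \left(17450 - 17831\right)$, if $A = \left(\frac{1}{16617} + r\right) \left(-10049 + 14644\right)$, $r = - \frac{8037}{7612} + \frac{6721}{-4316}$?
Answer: $- \frac{14143991769365651}{1749759022} \approx -8.0834 \cdot 10^{6}$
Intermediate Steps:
$r = - \frac{825461}{315898}$ ($r = \left(-8037\right) \frac{1}{7612} + 6721 \left(- \frac{1}{4316}\right) = - \frac{8037}{7612} - \frac{517}{332} = - \frac{825461}{315898} \approx -2.6131$)
$A = - \frac{63026718031705}{5249277066}$ ($A = \left(\frac{1}{16617} - \frac{825461}{315898}\right) \left(-10049 + 14644\right) = \left(\frac{1}{16617} - \frac{825461}{315898}\right) 4595 = \left(- \frac{13716369539}{5249277066}\right) 4595 = - \frac{63026718031705}{5249277066} \approx -12007.0$)
$\left(A + 33223\right) \left(17450 - 17831\right) = \left(- \frac{63026718031705}{5249277066} + 33223\right) \left(17450 - 17831\right) = \frac{111370013932013}{5249277066} \left(-381\right) = - \frac{14143991769365651}{1749759022}$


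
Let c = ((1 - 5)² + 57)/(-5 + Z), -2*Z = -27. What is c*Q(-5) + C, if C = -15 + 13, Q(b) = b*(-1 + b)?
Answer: 4346/17 ≈ 255.65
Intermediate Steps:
Z = 27/2 (Z = -½*(-27) = 27/2 ≈ 13.500)
C = -2
c = 146/17 (c = ((1 - 5)² + 57)/(-5 + 27/2) = ((-4)² + 57)/(17/2) = (16 + 57)*(2/17) = 73*(2/17) = 146/17 ≈ 8.5882)
c*Q(-5) + C = 146*(-5*(-1 - 5))/17 - 2 = 146*(-5*(-6))/17 - 2 = (146/17)*30 - 2 = 4380/17 - 2 = 4346/17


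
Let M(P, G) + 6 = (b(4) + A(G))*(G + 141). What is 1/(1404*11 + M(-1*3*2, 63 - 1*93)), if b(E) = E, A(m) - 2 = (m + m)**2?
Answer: 1/415704 ≈ 2.4056e-6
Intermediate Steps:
A(m) = 2 + 4*m**2 (A(m) = 2 + (m + m)**2 = 2 + (2*m)**2 = 2 + 4*m**2)
M(P, G) = -6 + (6 + 4*G**2)*(141 + G) (M(P, G) = -6 + (4 + (2 + 4*G**2))*(G + 141) = -6 + (6 + 4*G**2)*(141 + G))
1/(1404*11 + M(-1*3*2, 63 - 1*93)) = 1/(1404*11 + (840 + 4*(63 - 1*93)**3 + 6*(63 - 1*93) + 564*(63 - 1*93)**2)) = 1/(15444 + (840 + 4*(63 - 93)**3 + 6*(63 - 93) + 564*(63 - 93)**2)) = 1/(15444 + (840 + 4*(-30)**3 + 6*(-30) + 564*(-30)**2)) = 1/(15444 + (840 + 4*(-27000) - 180 + 564*900)) = 1/(15444 + (840 - 108000 - 180 + 507600)) = 1/(15444 + 400260) = 1/415704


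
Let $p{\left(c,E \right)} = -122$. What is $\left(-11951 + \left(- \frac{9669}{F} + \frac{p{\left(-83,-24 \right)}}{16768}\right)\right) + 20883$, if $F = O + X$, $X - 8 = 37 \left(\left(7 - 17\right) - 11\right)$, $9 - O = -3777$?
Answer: $\frac{225849475163}{25294528} \approx 8928.8$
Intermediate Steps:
$O = 3786$ ($O = 9 - -3777 = 9 + 3777 = 3786$)
$X = -769$ ($X = 8 + 37 \left(\left(7 - 17\right) - 11\right) = 8 + 37 \left(-10 - 11\right) = 8 + 37 \left(-21\right) = 8 - 777 = -769$)
$F = 3017$ ($F = 3786 - 769 = 3017$)
$\left(-11951 + \left(- \frac{9669}{F} + \frac{p{\left(-83,-24 \right)}}{16768}\right)\right) + 20883 = \left(-11951 - \left(\frac{61}{8384} + \frac{9669}{3017}\right)\right) + 20883 = \left(-11951 - \frac{81248933}{25294528}\right) + 20883 = - \frac{302376153061}{25294528} + 20883 = \frac{225849475163}{25294528}$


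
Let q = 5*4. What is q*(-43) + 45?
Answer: -815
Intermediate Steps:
q = 20
q*(-43) + 45 = 20*(-43) + 45 = -860 + 45 = -815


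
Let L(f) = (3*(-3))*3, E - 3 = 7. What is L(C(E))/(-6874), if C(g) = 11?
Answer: 27/6874 ≈ 0.0039278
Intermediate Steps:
E = 10 (E = 3 + 7 = 10)
L(f) = -27 (L(f) = -9*3 = -27)
L(C(E))/(-6874) = -27/(-6874) = -27*(-1/6874) = 27/6874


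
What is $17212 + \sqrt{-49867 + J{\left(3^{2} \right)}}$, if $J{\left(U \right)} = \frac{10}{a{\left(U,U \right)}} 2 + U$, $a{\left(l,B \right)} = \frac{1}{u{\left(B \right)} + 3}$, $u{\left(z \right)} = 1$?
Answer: $17212 + i \sqrt{49778} \approx 17212.0 + 223.11 i$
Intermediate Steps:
$a{\left(l,B \right)} = \frac{1}{4}$ ($a{\left(l,B \right)} = \frac{1}{1 + 3} = \frac{1}{4}$)
$J{\left(U \right)} = 80 + U$ ($J{\left(U \right)} = 10 \frac{1}{\frac{1}{4}} \cdot 2 + U = 10 \cdot 4 \cdot 2 + U = 40 \cdot 2 + U = 80 + U$)
$17212 + \sqrt{-49867 + J{\left(3^{2} \right)}} = 17212 + \sqrt{-49867 + \left(80 + 3^{2}\right)} = 17212 + \sqrt{-49867 + \left(80 + 9\right)} = 17212 + \sqrt{-49867 + 89} = 17212 + \sqrt{-49778} = 17212 + i \sqrt{49778}$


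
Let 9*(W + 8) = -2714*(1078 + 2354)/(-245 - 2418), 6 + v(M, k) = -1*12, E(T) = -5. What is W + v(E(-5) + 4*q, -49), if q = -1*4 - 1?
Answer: 2897102/7989 ≈ 362.64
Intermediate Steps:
q = -5 (q = -4 - 1 = -5)
v(M, k) = -18 (v(M, k) = -6 - 1*12 = -6 - 12 = -18)
W = 3040904/7989 (W = -8 + (-2714*(1078 + 2354)/(-245 - 2418))/9 = -8 + (-2714/((-2663/3432)))/9 = -8 + (-2714/((-2663*1/3432)))/9 = -8 + (-2714/(-2663/3432))/9 = -8 + (-2714*(-3432/2663))/9 = -8 + (⅑)*(9314448/2663) = -8 + 3104816/7989 = 3040904/7989 ≈ 380.64)
W + v(E(-5) + 4*q, -49) = 3040904/7989 - 18 = 2897102/7989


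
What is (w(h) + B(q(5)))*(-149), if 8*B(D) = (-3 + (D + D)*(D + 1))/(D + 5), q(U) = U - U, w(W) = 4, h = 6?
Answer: -23393/40 ≈ -584.83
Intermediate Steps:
q(U) = 0
B(D) = (-3 + 2*D*(1 + D))/(8*(5 + D)) (B(D) = ((-3 + (D + D)*(D + 1))/(D + 5))/8 = ((-3 + (2*D)*(1 + D))/(5 + D))/8 = ((-3 + 2*D*(1 + D))/(5 + D))/8 = (-3 + 2*D*(1 + D))/(8*(5 + D)))
(w(h) + B(q(5)))*(-149) = (4 + (-3 + 2*0 + 2*0²)/(8*(5 + 0)))*(-149) = (4 + (⅛)*(-3 + 0 + 2*0)/5)*(-149) = (4 + (⅛)*(⅕)*(-3 + 0 + 0))*(-149) = (4 + (⅛)*(⅕)*(-3))*(-149) = (4 - 3/40)*(-149) = (157/40)*(-149) = -23393/40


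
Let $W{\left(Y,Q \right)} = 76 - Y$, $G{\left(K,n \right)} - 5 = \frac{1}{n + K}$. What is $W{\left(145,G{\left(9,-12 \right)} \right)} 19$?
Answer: $-1311$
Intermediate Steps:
$G{\left(K,n \right)} = 5 + \frac{1}{K + n}$ ($G{\left(K,n \right)} = 5 + \frac{1}{n + K} = 5 + \frac{1}{K + n}$)
$W{\left(145,G{\left(9,-12 \right)} \right)} 19 = \left(76 - 145\right) 19 = \left(-69\right) 19 = -1311$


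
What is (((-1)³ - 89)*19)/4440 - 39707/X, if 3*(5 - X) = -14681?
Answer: -4616895/543752 ≈ -8.4908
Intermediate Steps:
X = 14696/3 (X = 5 - ⅓*(-14681) = 5 + 14681/3 = 14696/3 ≈ 4898.7)
(((-1)³ - 89)*19)/4440 - 39707/X = (((-1)³ - 89)*19)/4440 - 39707/14696/3 = ((-1 - 89)*19)*(1/4440) - 39707*3/14696 = -90*19*(1/4440) - 119121/14696 = -1710*1/4440 - 119121/14696 = -57/148 - 119121/14696 = -4616895/543752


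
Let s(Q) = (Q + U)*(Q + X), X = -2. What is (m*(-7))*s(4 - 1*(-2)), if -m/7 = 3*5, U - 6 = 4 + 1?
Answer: 49980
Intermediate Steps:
U = 11 (U = 6 + (4 + 1) = 6 + 5 = 11)
s(Q) = (-2 + Q)*(11 + Q) (s(Q) = (Q + 11)*(Q - 2) = (11 + Q)*(-2 + Q) = (-2 + Q)*(11 + Q))
m = -105 (m = -21*5 = -7*15 = -105)
(m*(-7))*s(4 - 1*(-2)) = (-105*(-7))*(-22 + (4 - 1*(-2))**2 + 9*(4 - 1*(-2))) = 735*(-22 + (4 + 2)**2 + 9*(4 + 2)) = 735*(-22 + 6**2 + 9*6) = 735*(-22 + 36 + 54) = 735*68 = 49980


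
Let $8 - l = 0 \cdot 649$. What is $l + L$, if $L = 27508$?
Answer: $27516$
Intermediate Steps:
$l = 8$ ($l = 8 - 0 \cdot 649 = 8 - 0 = 8 + 0 = 8$)
$l + L = 8 + 27508 = 27516$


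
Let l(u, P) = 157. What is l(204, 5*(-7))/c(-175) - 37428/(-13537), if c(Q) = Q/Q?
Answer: 2162737/13537 ≈ 159.76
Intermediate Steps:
c(Q) = 1
l(204, 5*(-7))/c(-175) - 37428/(-13537) = 157/1 - 37428/(-13537) = 157*1 - 37428*(-1/13537) = 157 + 37428/13537 = 2162737/13537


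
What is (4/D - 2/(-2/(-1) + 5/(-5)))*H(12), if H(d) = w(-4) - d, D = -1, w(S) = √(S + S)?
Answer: 72 - 12*I*√2 ≈ 72.0 - 16.971*I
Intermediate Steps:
w(S) = √2*√S (w(S) = √(2*S) = √2*√S)
H(d) = -d + 2*I*√2 (H(d) = √2*√(-4) - d = √2*(2*I) - d = 2*I*√2 - d = -d + 2*I*√2)
(4/D - 2/(-2/(-1) + 5/(-5)))*H(12) = (4/(-1) - 2/(-2/(-1) + 5/(-5)))*(-1*12 + 2*I*√2) = (4*(-1) - 2/(-2*(-1) + 5*(-⅕)))*(-12 + 2*I*√2) = (-4 - 2/(2 - 1))*(-12 + 2*I*√2) = (-4 - 2/1)*(-12 + 2*I*√2) = (-4 - 2*1)*(-12 + 2*I*√2) = (-4 - 2)*(-12 + 2*I*√2) = -6*(-12 + 2*I*√2) = 72 - 12*I*√2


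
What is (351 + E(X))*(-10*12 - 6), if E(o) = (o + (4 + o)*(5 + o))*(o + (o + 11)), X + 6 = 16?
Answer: -903546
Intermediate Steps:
X = 10 (X = -6 + 16 = 10)
E(o) = (11 + 2*o)*(o + (4 + o)*(5 + o)) (E(o) = (o + (4 + o)*(5 + o))*(o + (11 + o)) = (o + (4 + o)*(5 + o))*(11 + 2*o) = (11 + 2*o)*(o + (4 + o)*(5 + o)))
(351 + E(X))*(-10*12 - 6) = (351 + (220 + 2*10³ + 31*10² + 150*10))*(-10*12 - 6) = (351 + (220 + 2*1000 + 31*100 + 1500))*(-120 - 6) = (351 + (220 + 2000 + 3100 + 1500))*(-126) = (351 + 6820)*(-126) = 7171*(-126) = -903546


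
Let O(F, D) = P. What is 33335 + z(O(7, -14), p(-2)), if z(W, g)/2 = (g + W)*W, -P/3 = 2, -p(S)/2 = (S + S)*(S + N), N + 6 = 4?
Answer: 33791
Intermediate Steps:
N = -2 (N = -6 + 4 = -2)
p(S) = -4*S*(-2 + S) (p(S) = -2*(S + S)*(S - 2) = -2*2*S*(-2 + S) = -4*S*(-2 + S))
P = -6 (P = -3*2 = -6)
O(F, D) = -6
z(W, g) = 2*W*(W + g) (z(W, g) = 2*((g + W)*W) = 2*((W + g)*W) = 2*(W*(W + g)) = 2*W*(W + g))
33335 + z(O(7, -14), p(-2)) = 33335 + 2*(-6)*(-6 + 4*(-2)*(2 - 1*(-2))) = 33335 + 2*(-6)*(-6 + 4*(-2)*(2 + 2)) = 33335 + 2*(-6)*(-6 + 4*(-2)*4) = 33335 + 2*(-6)*(-6 - 32) = 33335 + 2*(-6)*(-38) = 33335 + 456 = 33791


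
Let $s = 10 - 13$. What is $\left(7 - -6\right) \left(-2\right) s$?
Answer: $78$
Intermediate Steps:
$s = -3$ ($s = 10 - 13 = -3$)
$\left(7 - -6\right) \left(-2\right) s = \left(7 - -6\right) \left(-2\right) \left(-3\right) = \left(7 + 6\right) \left(-2\right) \left(-3\right) = 13 \left(-2\right) \left(-3\right) = \left(-26\right) \left(-3\right) = 78$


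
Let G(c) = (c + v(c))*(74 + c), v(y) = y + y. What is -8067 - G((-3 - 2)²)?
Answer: -15492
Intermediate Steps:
v(y) = 2*y
G(c) = 3*c*(74 + c) (G(c) = (c + 2*c)*(74 + c) = (3*c)*(74 + c) = 3*c*(74 + c))
-8067 - G((-3 - 2)²) = -8067 - 3*(-3 - 2)²*(74 + (-3 - 2)²) = -8067 - 3*(-5)²*(74 + (-5)²) = -8067 - 3*25*(74 + 25) = -8067 - 3*25*99 = -8067 - 1*7425 = -8067 - 7425 = -15492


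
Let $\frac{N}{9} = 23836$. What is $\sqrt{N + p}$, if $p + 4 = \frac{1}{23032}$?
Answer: $\frac{\sqrt{28449268282878}}{11516} \approx 463.16$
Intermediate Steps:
$N = 214524$ ($N = 9 \cdot 23836 = 214524$)
$p = - \frac{92127}{23032}$ ($p = -4 + \frac{1}{23032} = - \frac{92127}{23032} \approx -4.0$)
$\sqrt{N + p} = \sqrt{214524 - \frac{92127}{23032}} = \sqrt{\frac{4940824641}{23032}} = \frac{\sqrt{28449268282878}}{11516}$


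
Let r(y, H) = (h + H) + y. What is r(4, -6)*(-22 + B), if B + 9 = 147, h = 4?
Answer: 232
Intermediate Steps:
B = 138 (B = -9 + 147 = 138)
r(y, H) = 4 + H + y (r(y, H) = (4 + H) + y = 4 + H + y)
r(4, -6)*(-22 + B) = (4 - 6 + 4)*(-22 + 138) = 2*116 = 232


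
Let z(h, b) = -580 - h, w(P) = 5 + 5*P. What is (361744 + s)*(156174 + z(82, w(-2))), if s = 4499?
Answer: 56955181416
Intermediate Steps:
(361744 + s)*(156174 + z(82, w(-2))) = (361744 + 4499)*(156174 + (-580 - 1*82)) = 366243*(156174 + (-580 - 82)) = 366243*(156174 - 662) = 366243*155512 = 56955181416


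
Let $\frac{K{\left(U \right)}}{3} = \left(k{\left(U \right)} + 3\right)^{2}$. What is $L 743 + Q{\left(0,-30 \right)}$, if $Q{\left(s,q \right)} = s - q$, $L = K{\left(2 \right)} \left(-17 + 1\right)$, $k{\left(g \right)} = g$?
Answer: $-891570$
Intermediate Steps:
$K{\left(U \right)} = 3 \left(3 + U\right)^{2}$ ($K{\left(U \right)} = 3 \left(U + 3\right)^{2} = 3 \left(3 + U\right)^{2}$)
$L = -1200$ ($L = 3 \left(3 + 2\right)^{2} \left(-17 + 1\right) = 3 \cdot 5^{2} \left(-16\right) = 3 \cdot 25 \left(-16\right) = 75 \left(-16\right) = -1200$)
$L 743 + Q{\left(0,-30 \right)} = \left(-1200\right) 743 + \left(0 - -30\right) = -891600 + \left(0 + 30\right) = -891600 + 30 = -891570$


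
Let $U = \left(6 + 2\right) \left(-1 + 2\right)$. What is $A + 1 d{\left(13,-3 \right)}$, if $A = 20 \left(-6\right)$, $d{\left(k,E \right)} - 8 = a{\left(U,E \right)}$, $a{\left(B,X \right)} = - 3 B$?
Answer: $-136$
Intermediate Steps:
$U = 8$ ($U = 8 \cdot 1 = 8$)
$d{\left(k,E \right)} = -16$ ($d{\left(k,E \right)} = 8 - 24 = -16$)
$A = -120$
$A + 1 d{\left(13,-3 \right)} = -120 + 1 \left(-16\right) = -120 - 16 = -136$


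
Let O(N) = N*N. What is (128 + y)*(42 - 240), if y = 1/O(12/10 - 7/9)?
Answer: -9550134/361 ≈ -26455.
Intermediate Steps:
O(N) = N**2
y = 2025/361 (y = 1/((12/10 - 7/9)**2) = 1/((12*(1/10) - 7*1/9)**2) = 1/((6/5 - 7/9)**2) = 1/((19/45)**2) = 1/(361/2025) = 2025/361 ≈ 5.6094)
(128 + y)*(42 - 240) = (128 + 2025/361)*(42 - 240) = (48233/361)*(-198) = -9550134/361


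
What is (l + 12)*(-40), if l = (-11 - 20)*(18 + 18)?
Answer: 44160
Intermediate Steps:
l = -1116 (l = -31*36 = -1116)
(l + 12)*(-40) = (-1116 + 12)*(-40) = -1104*(-40) = 44160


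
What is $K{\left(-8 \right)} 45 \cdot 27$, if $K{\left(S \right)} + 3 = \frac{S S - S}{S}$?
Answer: $-14580$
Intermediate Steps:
$K{\left(S \right)} = -3 + \frac{S^{2} - S}{S}$ ($K{\left(S \right)} = -3 + \frac{S S - S}{S} = -3 + \frac{S^{2} - S}{S}$)
$K{\left(-8 \right)} 45 \cdot 27 = \left(-4 - 8\right) 45 \cdot 27 = \left(-12\right) 45 \cdot 27 = \left(-540\right) 27 = -14580$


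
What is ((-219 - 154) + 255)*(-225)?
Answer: 26550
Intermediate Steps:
((-219 - 154) + 255)*(-225) = (-373 + 255)*(-225) = -118*(-225) = 26550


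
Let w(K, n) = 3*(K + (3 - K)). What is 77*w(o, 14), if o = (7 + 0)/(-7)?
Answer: 693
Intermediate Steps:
o = -1 (o = 7*(-1/7) = -1)
w(K, n) = 9 (w(K, n) = 3*3 = 9)
77*w(o, 14) = 77*9 = 693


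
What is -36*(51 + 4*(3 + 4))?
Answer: -2844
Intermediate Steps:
-36*(51 + 4*(3 + 4)) = -36*(51 + 4*7) = -36*(51 + 28) = -36*79 = -2844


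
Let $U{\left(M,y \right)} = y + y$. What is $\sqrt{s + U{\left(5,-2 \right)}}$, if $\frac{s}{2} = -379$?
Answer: $i \sqrt{762} \approx 27.604 i$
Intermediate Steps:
$U{\left(M,y \right)} = 2 y$
$s = -758$ ($s = 2 \left(-379\right) = -758$)
$\sqrt{s + U{\left(5,-2 \right)}} = \sqrt{-758 + 2 \left(-2\right)} = \sqrt{-758 - 4} = \sqrt{-762} = i \sqrt{762}$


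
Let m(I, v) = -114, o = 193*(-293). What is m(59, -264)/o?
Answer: 114/56549 ≈ 0.0020160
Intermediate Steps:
o = -56549
m(59, -264)/o = -114/(-56549) = -114*(-1/56549) = 114/56549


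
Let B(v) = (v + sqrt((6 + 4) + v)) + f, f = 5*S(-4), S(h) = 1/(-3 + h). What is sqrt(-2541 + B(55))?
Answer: sqrt(-121849 + 49*sqrt(65))/7 ≈ 49.786*I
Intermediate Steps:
f = -5/7 (f = 5/(-3 - 4) = 5/(-7) = 5*(-1/7) = -5/7 ≈ -0.71429)
B(v) = -5/7 + v + sqrt(10 + v) (B(v) = (v + sqrt((6 + 4) + v)) - 5/7 = (v + sqrt(10 + v)) - 5/7 = -5/7 + v + sqrt(10 + v))
sqrt(-2541 + B(55)) = sqrt(-2541 + (-5/7 + 55 + sqrt(10 + 55))) = sqrt(-2541 + (-5/7 + 55 + sqrt(65))) = sqrt(-2541 + (380/7 + sqrt(65))) = sqrt(-17407/7 + sqrt(65))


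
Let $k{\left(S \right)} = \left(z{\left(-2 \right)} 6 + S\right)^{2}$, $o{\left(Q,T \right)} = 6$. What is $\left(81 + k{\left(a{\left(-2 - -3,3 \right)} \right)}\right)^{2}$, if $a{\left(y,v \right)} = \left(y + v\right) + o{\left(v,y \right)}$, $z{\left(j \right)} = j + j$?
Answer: $76729$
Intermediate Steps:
$z{\left(j \right)} = 2 j$
$a{\left(y,v \right)} = 6 + v + y$ ($a{\left(y,v \right)} = \left(y + v\right) + 6 = \left(v + y\right) + 6 = 6 + v + y$)
$k{\left(S \right)} = \left(-24 + S\right)^{2}$ ($k{\left(S \right)} = \left(2 \left(-2\right) 6 + S\right)^{2} = \left(\left(-4\right) 6 + S\right)^{2} = \left(-24 + S\right)^{2}$)
$\left(81 + k{\left(a{\left(-2 - -3,3 \right)} \right)}\right)^{2} = \left(81 + \left(-24 + \left(6 + 3 - -1\right)\right)^{2}\right)^{2} = \left(81 + \left(-24 + \left(6 + 3 + \left(-2 + 3\right)\right)\right)^{2}\right)^{2} = \left(81 + \left(-24 + \left(6 + 3 + 1\right)\right)^{2}\right)^{2} = \left(81 + \left(-24 + 10\right)^{2}\right)^{2} = \left(81 + \left(-14\right)^{2}\right)^{2} = \left(81 + 196\right)^{2} = 277^{2} = 76729$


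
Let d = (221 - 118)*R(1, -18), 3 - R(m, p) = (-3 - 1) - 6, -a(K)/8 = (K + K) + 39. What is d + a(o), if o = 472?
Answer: -6525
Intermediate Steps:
a(K) = -312 - 16*K (a(K) = -8*((K + K) + 39) = -8*(2*K + 39) = -8*(39 + 2*K) = -312 - 16*K)
R(m, p) = 13 (R(m, p) = 3 - ((-3 - 1) - 6) = 3 - (-4 - 6) = 3 - 1*(-10) = 3 + 10 = 13)
d = 1339 (d = (221 - 118)*13 = 103*13 = 1339)
d + a(o) = 1339 + (-312 - 16*472) = 1339 + (-312 - 7552) = 1339 - 7864 = -6525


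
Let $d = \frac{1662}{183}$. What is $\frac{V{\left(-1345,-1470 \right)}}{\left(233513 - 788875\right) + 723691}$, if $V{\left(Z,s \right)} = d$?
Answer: $\frac{554}{10268069} \approx 5.3954 \cdot 10^{-5}$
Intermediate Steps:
$d = \frac{554}{61}$ ($d = 1662 \cdot \frac{1}{183} = \frac{554}{61} \approx 9.082$)
$V{\left(Z,s \right)} = \frac{554}{61}$
$\frac{V{\left(-1345,-1470 \right)}}{\left(233513 - 788875\right) + 723691} = \frac{554}{61 \left(\left(233513 - 788875\right) + 723691\right)} = \frac{554}{61 \left(-555362 + 723691\right)} = \frac{554}{61 \cdot 168329} = \frac{554}{61} \cdot \frac{1}{168329} = \frac{554}{10268069}$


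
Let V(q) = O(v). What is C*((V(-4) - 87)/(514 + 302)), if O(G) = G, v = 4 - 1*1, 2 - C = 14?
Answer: 21/17 ≈ 1.2353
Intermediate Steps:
C = -12 (C = 2 - 1*14 = 2 - 14 = -12)
v = 3 (v = 4 - 1 = 3)
V(q) = 3
C*((V(-4) - 87)/(514 + 302)) = -12*(3 - 87)/(514 + 302) = -(-1008)/816 = -12*(-7/68) = 21/17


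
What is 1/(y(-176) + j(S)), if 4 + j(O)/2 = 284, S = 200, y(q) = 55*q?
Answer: -1/9120 ≈ -0.00010965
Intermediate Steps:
j(O) = 560 (j(O) = -8 + 2*284 = -8 + 568 = 560)
1/(y(-176) + j(S)) = 1/(55*(-176) + 560) = 1/(-9680 + 560) = 1/(-9120) = -1/9120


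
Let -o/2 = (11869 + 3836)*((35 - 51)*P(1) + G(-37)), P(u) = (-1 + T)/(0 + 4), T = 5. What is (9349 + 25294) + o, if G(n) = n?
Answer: 1699373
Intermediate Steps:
P(u) = 1 (P(u) = (-1 + 5)/(0 + 4) = 4/4 = 4*(¼) = 1)
o = 1664730 (o = -2*(11869 + 3836)*((35 - 51)*1 - 37) = -31410*(-16*1 - 37) = -31410*(-16 - 37) = -31410*(-53) = -2*(-832365) = 1664730)
(9349 + 25294) + o = (9349 + 25294) + 1664730 = 34643 + 1664730 = 1699373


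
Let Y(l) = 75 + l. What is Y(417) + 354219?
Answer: 354711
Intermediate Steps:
Y(417) + 354219 = (75 + 417) + 354219 = 492 + 354219 = 354711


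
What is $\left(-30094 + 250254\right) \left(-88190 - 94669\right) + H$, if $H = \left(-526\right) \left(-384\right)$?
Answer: $-40258035456$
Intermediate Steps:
$H = 201984$
$\left(-30094 + 250254\right) \left(-88190 - 94669\right) + H = \left(-30094 + 250254\right) \left(-88190 - 94669\right) + 201984 = 220160 \left(-182859\right) + 201984 = -40258237440 + 201984 = -40258035456$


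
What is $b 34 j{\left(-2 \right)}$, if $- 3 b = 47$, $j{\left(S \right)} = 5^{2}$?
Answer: $- \frac{39950}{3} \approx -13317.0$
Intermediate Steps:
$j{\left(S \right)} = 25$
$b = - \frac{47}{3}$ ($b = \left(- \frac{1}{3}\right) 47 = - \frac{47}{3} \approx -15.667$)
$b 34 j{\left(-2 \right)} = \left(- \frac{47}{3}\right) 34 \cdot 25 = \left(- \frac{1598}{3}\right) 25 = - \frac{39950}{3}$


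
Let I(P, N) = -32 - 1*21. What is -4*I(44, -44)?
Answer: 212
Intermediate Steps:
I(P, N) = -53 (I(P, N) = -32 - 21 = -53)
-4*I(44, -44) = -4*(-53) = 212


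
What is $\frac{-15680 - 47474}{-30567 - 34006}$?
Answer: $\frac{63154}{64573} \approx 0.97802$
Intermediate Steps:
$\frac{-15680 - 47474}{-30567 - 34006} = - \frac{63154}{-64573} = \left(-63154\right) \left(- \frac{1}{64573}\right) = \frac{63154}{64573}$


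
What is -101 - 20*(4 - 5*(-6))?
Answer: -781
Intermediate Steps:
-101 - 20*(4 - 5*(-6)) = -101 - 20*(4 + 30) = -101 - 20*34 = -101 - 680 = -781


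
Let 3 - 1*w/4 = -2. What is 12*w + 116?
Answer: 356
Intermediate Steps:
w = 20 (w = 12 - 4*(-2) = 12 + 8 = 20)
12*w + 116 = 12*20 + 116 = 240 + 116 = 356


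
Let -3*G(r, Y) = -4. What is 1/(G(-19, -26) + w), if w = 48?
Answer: 3/148 ≈ 0.020270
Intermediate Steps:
G(r, Y) = 4/3 (G(r, Y) = -1/3*(-4) = 4/3)
1/(G(-19, -26) + w) = 1/(4/3 + 48) = 1/(148/3) = 3/148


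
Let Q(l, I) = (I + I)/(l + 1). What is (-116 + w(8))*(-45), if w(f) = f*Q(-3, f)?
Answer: 8100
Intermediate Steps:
Q(l, I) = 2*I/(1 + l) (Q(l, I) = (2*I)/(1 + l) = 2*I/(1 + l))
w(f) = -f² (w(f) = f*(2*f/(1 - 3)) = f*(2*f/(-2)) = f*(2*f*(-½)) = f*(-f) = -f²)
(-116 + w(8))*(-45) = (-116 - 1*8²)*(-45) = (-116 - 1*64)*(-45) = (-116 - 64)*(-45) = -180*(-45) = 8100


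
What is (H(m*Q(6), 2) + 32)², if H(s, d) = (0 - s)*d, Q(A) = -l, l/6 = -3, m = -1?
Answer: 4624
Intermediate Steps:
l = -18 (l = 6*(-3) = -18)
Q(A) = 18 (Q(A) = -1*(-18) = 18)
H(s, d) = -d*s (H(s, d) = (-s)*d = -d*s)
(H(m*Q(6), 2) + 32)² = (-1*2*(-1*18) + 32)² = (-1*2*(-18) + 32)² = (36 + 32)² = 68² = 4624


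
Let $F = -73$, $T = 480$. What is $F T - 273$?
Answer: $-35313$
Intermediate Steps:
$F T - 273 = \left(-73\right) 480 - 273 = -35040 - 273 = -35313$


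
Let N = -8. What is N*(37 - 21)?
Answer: -128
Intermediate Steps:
N*(37 - 21) = -8*(37 - 21) = -8*16 = -128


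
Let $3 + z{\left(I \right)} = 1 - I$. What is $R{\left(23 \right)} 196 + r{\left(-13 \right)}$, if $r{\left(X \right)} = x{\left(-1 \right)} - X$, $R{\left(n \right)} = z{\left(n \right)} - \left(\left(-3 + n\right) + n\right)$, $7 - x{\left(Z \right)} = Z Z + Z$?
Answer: $-13308$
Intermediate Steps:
$x{\left(Z \right)} = 7 - Z - Z^{2}$ ($x{\left(Z \right)} = 7 - \left(Z Z + Z\right) = 7 - \left(Z^{2} + Z\right) = 7 - \left(Z + Z^{2}\right) = 7 - Z - Z^{2}$)
$z{\left(I \right)} = -2 - I$ ($z{\left(I \right)} = -3 - \left(-1 + I\right) = -2 - I$)
$R{\left(n \right)} = 1 - 3 n$ ($R{\left(n \right)} = \left(-2 - n\right) - \left(\left(-3 + n\right) + n\right) = \left(-2 - n\right) - \left(-3 + 2 n\right) = 1 - 3 n$)
$r{\left(X \right)} = 7 - X$ ($r{\left(X \right)} = \left(7 - -1 - \left(-1\right)^{2}\right) - X = \left(7 + 1 - 1\right) - X = 7 - X$)
$R{\left(23 \right)} 196 + r{\left(-13 \right)} = \left(1 - 69\right) 196 + \left(7 - -13\right) = \left(1 - 69\right) 196 + \left(7 + 13\right) = \left(-68\right) 196 + 20 = -13328 + 20 = -13308$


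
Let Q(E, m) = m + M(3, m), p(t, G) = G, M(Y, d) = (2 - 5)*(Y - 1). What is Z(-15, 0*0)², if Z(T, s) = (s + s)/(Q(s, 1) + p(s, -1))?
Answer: 0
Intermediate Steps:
M(Y, d) = 3 - 3*Y (M(Y, d) = -3*(-1 + Y) = 3 - 3*Y)
Q(E, m) = -6 + m (Q(E, m) = m + (3 - 3*3) = m + (3 - 9) = m - 6 = -6 + m)
Z(T, s) = -s/3 (Z(T, s) = (s + s)/((-6 + 1) - 1) = (2*s)/(-5 - 1) = (2*s)/(-6) = (2*s)*(-⅙) = -s/3)
Z(-15, 0*0)² = (-0*0)² = (-⅓*0)² = 0² = 0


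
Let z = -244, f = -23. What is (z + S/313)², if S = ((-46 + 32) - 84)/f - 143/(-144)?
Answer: 63971896856315569/1074655662336 ≈ 59528.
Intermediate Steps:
S = 17401/3312 (S = ((-46 + 32) - 84)/(-23) - 143/(-144) = (-14 - 84)*(-1/23) - 143*(-1/144) = -98*(-1/23) + 143/144 = 98/23 + 143/144 = 17401/3312 ≈ 5.2539)
(z + S/313)² = (-244 + (17401/3312)/313)² = (-244 + (17401/3312)*(1/313))² = (-244 + 17401/1036656)² = (-252926663/1036656)² = 63971896856315569/1074655662336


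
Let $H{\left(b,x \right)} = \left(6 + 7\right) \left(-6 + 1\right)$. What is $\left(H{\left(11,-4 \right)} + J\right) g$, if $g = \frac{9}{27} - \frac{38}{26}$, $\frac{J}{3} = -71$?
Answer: $\frac{12232}{39} \approx 313.64$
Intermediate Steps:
$J = -213$ ($J = 3 \left(-71\right) = -213$)
$H{\left(b,x \right)} = -65$ ($H{\left(b,x \right)} = 13 \left(-5\right) = -65$)
$g = - \frac{44}{39}$ ($g = 9 \cdot \frac{1}{27} - \frac{19}{13} = \frac{1}{3} - \frac{19}{13} = - \frac{44}{39} \approx -1.1282$)
$\left(H{\left(11,-4 \right)} + J\right) g = \left(-65 - 213\right) \left(- \frac{44}{39}\right) = \left(-278\right) \left(- \frac{44}{39}\right) = \frac{12232}{39}$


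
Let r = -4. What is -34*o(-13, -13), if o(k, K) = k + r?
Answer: 578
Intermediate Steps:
o(k, K) = -4 + k (o(k, K) = k - 4 = -4 + k)
-34*o(-13, -13) = -34*(-4 - 13) = -34*(-17) = 578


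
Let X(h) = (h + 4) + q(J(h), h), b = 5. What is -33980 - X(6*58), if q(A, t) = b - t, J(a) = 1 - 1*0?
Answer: -33989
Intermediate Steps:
J(a) = 1 (J(a) = 1 + 0 = 1)
q(A, t) = 5 - t
X(h) = 9 (X(h) = (h + 4) + (5 - h) = (4 + h) + (5 - h) = 9)
-33980 - X(6*58) = -33980 - 1*9 = -33980 - 9 = -33989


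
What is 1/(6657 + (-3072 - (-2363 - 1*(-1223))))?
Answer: 1/4725 ≈ 0.00021164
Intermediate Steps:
1/(6657 + (-3072 - (-2363 - 1*(-1223)))) = 1/(6657 + (-3072 - (-2363 + 1223))) = 1/(6657 + (-3072 - 1*(-1140))) = 1/(6657 + (-3072 + 1140)) = 1/(6657 - 1932) = 1/4725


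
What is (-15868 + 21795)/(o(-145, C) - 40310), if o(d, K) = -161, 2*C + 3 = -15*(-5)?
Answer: -5927/40471 ≈ -0.14645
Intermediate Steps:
C = 36 (C = -3/2 + (-15*(-5))/2 = -3/2 + (½)*75 = -3/2 + 75/2 = 36)
(-15868 + 21795)/(o(-145, C) - 40310) = (-15868 + 21795)/(-161 - 40310) = 5927/(-40471) = 5927*(-1/40471) = -5927/40471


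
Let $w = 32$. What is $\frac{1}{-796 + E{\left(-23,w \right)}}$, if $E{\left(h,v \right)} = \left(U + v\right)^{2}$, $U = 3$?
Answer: $\frac{1}{429} \approx 0.002331$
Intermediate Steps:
$E{\left(h,v \right)} = \left(3 + v\right)^{2}$
$\frac{1}{-796 + E{\left(-23,w \right)}} = \frac{1}{-796 + \left(3 + 32\right)^{2}} = \frac{1}{-796 + 35^{2}} = \frac{1}{-796 + 1225} = \frac{1}{429}$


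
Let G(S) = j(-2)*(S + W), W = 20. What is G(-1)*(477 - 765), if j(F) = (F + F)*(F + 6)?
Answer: 87552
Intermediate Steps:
j(F) = 2*F*(6 + F) (j(F) = (2*F)*(6 + F) = 2*F*(6 + F))
G(S) = -320 - 16*S (G(S) = (2*(-2)*(6 - 2))*(S + 20) = (2*(-2)*4)*(20 + S) = -16*(20 + S) = -320 - 16*S)
G(-1)*(477 - 765) = (-320 - 16*(-1))*(477 - 765) = (-320 + 16)*(-288) = -304*(-288) = 87552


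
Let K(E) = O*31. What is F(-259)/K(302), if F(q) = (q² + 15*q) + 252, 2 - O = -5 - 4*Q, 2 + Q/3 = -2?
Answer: -63448/1271 ≈ -49.920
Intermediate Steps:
Q = -12 (Q = -6 + 3*(-2) = -6 - 6 = -12)
O = -41 (O = 2 - (-5 - 4*(-12)) = 2 - (-5 + 48) = 2 - 1*43 = 2 - 43 = -41)
F(q) = 252 + q² + 15*q
K(E) = -1271 (K(E) = -41*31 = -1271)
F(-259)/K(302) = (252 + (-259)² + 15*(-259))/(-1271) = (252 + 67081 - 3885)*(-1/1271) = 63448*(-1/1271) = -63448/1271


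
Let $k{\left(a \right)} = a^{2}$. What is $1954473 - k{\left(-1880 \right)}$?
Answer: $-1579927$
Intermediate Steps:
$1954473 - k{\left(-1880 \right)} = 1954473 - \left(-1880\right)^{2} = 1954473 - 3534400 = -1579927$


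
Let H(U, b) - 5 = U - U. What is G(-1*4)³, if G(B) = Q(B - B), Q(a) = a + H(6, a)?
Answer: 125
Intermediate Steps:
H(U, b) = 5 (H(U, b) = 5 + (U - U) = 5 + 0 = 5)
Q(a) = 5 + a (Q(a) = a + 5 = 5 + a)
G(B) = 5 (G(B) = 5 + (B - B) = 5 + 0 = 5)
G(-1*4)³ = 5³ = 125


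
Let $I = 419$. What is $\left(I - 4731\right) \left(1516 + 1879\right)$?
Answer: $-14639240$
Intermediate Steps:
$\left(I - 4731\right) \left(1516 + 1879\right) = \left(419 - 4731\right) \left(1516 + 1879\right) = \left(-4312\right) 3395 = -14639240$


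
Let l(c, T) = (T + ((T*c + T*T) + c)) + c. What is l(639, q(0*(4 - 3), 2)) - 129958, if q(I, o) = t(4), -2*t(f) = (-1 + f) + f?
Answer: -523631/4 ≈ -1.3091e+5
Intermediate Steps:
t(f) = ½ - f (t(f) = -((-1 + f) + f)/2 = -(-1 + 2*f)/2 = ½ - f)
q(I, o) = -7/2 (q(I, o) = ½ - 1*4 = ½ - 4 = -7/2)
l(c, T) = T + T² + 2*c + T*c (l(c, T) = (T + ((T*c + T²) + c)) + c = (T + ((T² + T*c) + c)) + c = (T + (c + T² + T*c)) + c = (T + c + T² + T*c) + c = T + T² + 2*c + T*c)
l(639, q(0*(4 - 3), 2)) - 129958 = (-7/2 + (-7/2)² + 2*639 - 7/2*639) - 129958 = (-7/2 + 49/4 + 1278 - 4473/2) - 129958 = -3799/4 - 129958 = -523631/4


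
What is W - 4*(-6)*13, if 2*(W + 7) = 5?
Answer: 615/2 ≈ 307.50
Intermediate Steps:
W = -9/2 (W = -7 + (1/2)*5 = -7 + 5/2 = -9/2 ≈ -4.5000)
W - 4*(-6)*13 = -9/2 - 4*(-6)*13 = -9/2 + 24*13 = -9/2 + 312 = 615/2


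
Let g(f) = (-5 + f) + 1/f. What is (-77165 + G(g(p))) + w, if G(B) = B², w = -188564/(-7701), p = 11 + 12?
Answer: -18407703512/239637 ≈ -76815.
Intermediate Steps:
p = 23
g(f) = -5 + f + 1/f (g(f) = (-5 + f) + 1/f = -5 + f + 1/f)
w = 11092/453 (w = -188564*(-1/7701) = 11092/453 ≈ 24.486)
(-77165 + G(g(p))) + w = (-77165 + (-5 + 23 + 1/23)²) + 11092/453 = (-77165 + (415/23)²) + 11092/453 = (-77165 + 172225/529) + 11092/453 = -40648060/529 + 11092/453 = -18407703512/239637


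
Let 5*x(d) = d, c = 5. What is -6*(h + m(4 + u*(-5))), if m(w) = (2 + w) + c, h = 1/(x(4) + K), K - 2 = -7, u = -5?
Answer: -1502/7 ≈ -214.57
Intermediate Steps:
x(d) = d/5
K = -5 (K = 2 - 7 = -5)
h = -5/21 (h = 1/((⅕)*4 - 5) = 1/(⅘ - 5) = 1/(-21/5) = -5/21 ≈ -0.23810)
m(w) = 7 + w (m(w) = (2 + w) + 5 = 7 + w)
-6*(h + m(4 + u*(-5))) = -6*(-5/21 + (7 + (4 - 5*(-5)))) = -6*(-5/21 + (7 + (4 + 25))) = -6*(-5/21 + (7 + 29)) = -6*(-5/21 + 36) = -6*751/21 = -1502/7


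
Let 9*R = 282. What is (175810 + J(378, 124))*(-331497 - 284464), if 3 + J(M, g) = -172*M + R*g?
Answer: -211908446869/3 ≈ -7.0636e+10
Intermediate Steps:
R = 94/3 (R = (⅑)*282 = 94/3 ≈ 31.333)
J(M, g) = -3 - 172*M + 94*g/3 (J(M, g) = -3 + (-172*M + 94*g/3) = -3 - 172*M + 94*g/3)
(175810 + J(378, 124))*(-331497 - 284464) = (175810 + (-3 - 172*378 + (94/3)*124))*(-331497 - 284464) = (175810 + (-3 - 65016 + 11656/3))*(-615961) = (175810 - 183401/3)*(-615961) = (344029/3)*(-615961) = -211908446869/3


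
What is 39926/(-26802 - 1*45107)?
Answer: -39926/71909 ≈ -0.55523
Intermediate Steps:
39926/(-26802 - 1*45107) = 39926/(-26802 - 45107) = 39926/(-71909) = 39926*(-1/71909) = -39926/71909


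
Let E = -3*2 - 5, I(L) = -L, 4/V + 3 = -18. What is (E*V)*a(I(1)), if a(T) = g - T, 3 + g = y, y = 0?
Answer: -88/21 ≈ -4.1905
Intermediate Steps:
V = -4/21 (V = 4/(-3 - 18) = 4/(-21) = 4*(-1/21) = -4/21 ≈ -0.19048)
g = -3 (g = -3 + 0 = -3)
E = -11 (E = -6 - 5 = -11)
a(T) = -3 - T
(E*V)*a(I(1)) = (-11*(-4/21))*(-3 - (-1)) = 44*(-3 - 1*(-1))/21 = 44*(-3 + 1)/21 = (44/21)*(-2) = -88/21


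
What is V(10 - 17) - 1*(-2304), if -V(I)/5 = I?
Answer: 2339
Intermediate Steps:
V(I) = -5*I
V(10 - 17) - 1*(-2304) = -5*(10 - 17) - 1*(-2304) = -5*(-7) + 2304 = 35 + 2304 = 2339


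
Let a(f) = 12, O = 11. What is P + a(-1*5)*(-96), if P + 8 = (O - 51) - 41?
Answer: -1241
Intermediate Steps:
P = -89 (P = -8 + ((11 - 51) - 41) = -8 + (-40 - 41) = -8 - 81 = -89)
P + a(-1*5)*(-96) = -89 + 12*(-96) = -89 - 1152 = -1241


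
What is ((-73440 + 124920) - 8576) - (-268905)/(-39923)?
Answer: 131737499/3071 ≈ 42897.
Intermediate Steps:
((-73440 + 124920) - 8576) - (-268905)/(-39923) = (51480 - 8576) - (-268905)*(-1)/39923 = 42904 - 1*20685/3071 = 42904 - 20685/3071 = 131737499/3071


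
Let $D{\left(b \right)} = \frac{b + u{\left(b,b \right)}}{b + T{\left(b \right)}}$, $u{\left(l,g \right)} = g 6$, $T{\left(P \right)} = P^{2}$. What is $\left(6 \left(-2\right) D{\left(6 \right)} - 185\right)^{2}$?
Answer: $38809$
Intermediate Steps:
$u{\left(l,g \right)} = 6 g$
$D{\left(b \right)} = \frac{7 b}{b + b^{2}}$ ($D{\left(b \right)} = \frac{b + 6 b}{b + b^{2}} = \frac{7 b}{b + b^{2}}$)
$\left(6 \left(-2\right) D{\left(6 \right)} - 185\right)^{2} = \left(6 \left(-2\right) \frac{7}{1 + 6} - 185\right)^{2} = \left(- 12 \cdot \frac{7}{7} - 185\right)^{2} = \left(- 12 \cdot 7 \cdot \frac{1}{7} - 185\right)^{2} = \left(\left(-12\right) 1 - 185\right)^{2} = \left(-12 - 185\right)^{2} = \left(-197\right)^{2} = 38809$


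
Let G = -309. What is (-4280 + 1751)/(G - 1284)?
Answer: 281/177 ≈ 1.5876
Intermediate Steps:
(-4280 + 1751)/(G - 1284) = (-4280 + 1751)/(-309 - 1284) = -2529/(-1593) = -2529*(-1/1593) = 281/177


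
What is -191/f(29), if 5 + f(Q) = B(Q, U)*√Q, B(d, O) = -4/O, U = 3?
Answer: -8595/239 + 2292*√29/239 ≈ 15.681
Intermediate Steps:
f(Q) = -5 - 4*√Q/3 (f(Q) = -5 + (-4/3)*√Q = -5 + (-4*⅓)*√Q = -5 - 4*√Q/3)
-191/f(29) = -191/(-5 - 4*√29/3)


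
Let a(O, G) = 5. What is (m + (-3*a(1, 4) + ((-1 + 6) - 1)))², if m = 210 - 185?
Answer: 196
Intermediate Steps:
m = 25
(m + (-3*a(1, 4) + ((-1 + 6) - 1)))² = (25 + (-3*5 + ((-1 + 6) - 1)))² = (25 + (-15 + (5 - 1)))² = (25 + (-15 + 4))² = (25 - 11)² = 14² = 196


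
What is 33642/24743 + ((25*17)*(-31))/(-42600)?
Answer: 70365529/42162072 ≈ 1.6689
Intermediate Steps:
33642/24743 + ((25*17)*(-31))/(-42600) = 33642*(1/24743) + (425*(-31))*(-1/42600) = 33642/24743 - 13175*(-1/42600) = 33642/24743 + 527/1704 = 70365529/42162072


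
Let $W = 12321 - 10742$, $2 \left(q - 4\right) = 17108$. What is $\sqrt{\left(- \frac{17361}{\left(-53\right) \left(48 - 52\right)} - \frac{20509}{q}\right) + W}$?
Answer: $\frac{\sqrt{307506167283953}}{453574} \approx 38.661$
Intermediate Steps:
$q = 8558$ ($q = 4 + \frac{1}{2} \cdot 17108 = 4 + 8554 = 8558$)
$W = 1579$ ($W = 12321 - 10742 = 1579$)
$\sqrt{\left(- \frac{17361}{\left(-53\right) \left(48 - 52\right)} - \frac{20509}{q}\right) + W} = \sqrt{\left(- \frac{17361}{\left(-53\right) \left(48 - 52\right)} - \frac{20509}{8558}\right) + 1579} = \sqrt{\left(- \frac{17361}{\left(-53\right) \left(-4\right)} - \frac{20509}{8558}\right) + 1579} = \sqrt{\left(- \frac{17361}{212} - \frac{20509}{8558}\right) + 1579} = \sqrt{- \frac{76461673}{907148} + 1579} = \sqrt{\frac{1355925019}{907148}} = \frac{\sqrt{307506167283953}}{453574}$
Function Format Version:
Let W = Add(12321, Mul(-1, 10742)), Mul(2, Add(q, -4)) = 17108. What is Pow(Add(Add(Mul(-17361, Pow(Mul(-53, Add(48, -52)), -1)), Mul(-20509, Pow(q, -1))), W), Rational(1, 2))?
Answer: Mul(Rational(1, 453574), Pow(307506167283953, Rational(1, 2))) ≈ 38.661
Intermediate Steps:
q = 8558 (q = Add(4, Mul(Rational(1, 2), 17108)) = Add(4, 8554) = 8558)
W = 1579 (W = Add(12321, -10742) = 1579)
Pow(Add(Add(Mul(-17361, Pow(Mul(-53, Add(48, -52)), -1)), Mul(-20509, Pow(q, -1))), W), Rational(1, 2)) = Pow(Add(Add(Mul(-17361, Pow(Mul(-53, Add(48, -52)), -1)), Mul(-20509, Pow(8558, -1))), 1579), Rational(1, 2)) = Pow(Add(Add(Mul(-17361, Pow(Mul(-53, -4), -1)), Mul(-20509, Rational(1, 8558))), 1579), Rational(1, 2)) = Pow(Add(Add(Mul(-17361, Pow(212, -1)), Rational(-20509, 8558)), 1579), Rational(1, 2)) = Pow(Add(Add(Mul(-17361, Rational(1, 212)), Rational(-20509, 8558)), 1579), Rational(1, 2)) = Pow(Add(Add(Rational(-17361, 212), Rational(-20509, 8558)), 1579), Rational(1, 2)) = Pow(Add(Rational(-76461673, 907148), 1579), Rational(1, 2)) = Pow(Rational(1355925019, 907148), Rational(1, 2)) = Mul(Rational(1, 453574), Pow(307506167283953, Rational(1, 2)))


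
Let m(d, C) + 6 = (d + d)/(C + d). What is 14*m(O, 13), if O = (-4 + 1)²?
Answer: -798/11 ≈ -72.545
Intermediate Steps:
O = 9 (O = (-3)² = 9)
m(d, C) = -6 + 2*d/(C + d) (m(d, C) = -6 + (d + d)/(C + d) = -6 + (2*d)/(C + d) = -6 + 2*d/(C + d))
14*m(O, 13) = 14*(2*(-3*13 - 2*9)/(13 + 9)) = 14*(2*(-39 - 18)/22) = 14*(2*(1/22)*(-57)) = 14*(-57/11) = -798/11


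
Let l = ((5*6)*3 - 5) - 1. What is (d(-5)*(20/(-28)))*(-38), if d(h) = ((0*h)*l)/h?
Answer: 0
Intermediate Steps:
l = 84 (l = (30*3 - 5) - 1 = (90 - 5) - 1 = 85 - 1 = 84)
d(h) = 0 (d(h) = ((0*h)*84)/h = (0*84)/h = 0/h = 0)
(d(-5)*(20/(-28)))*(-38) = (0*(20/(-28)))*(-38) = (0*(20*(-1/28)))*(-38) = (0*(-5/7))*(-38) = 0*(-38) = 0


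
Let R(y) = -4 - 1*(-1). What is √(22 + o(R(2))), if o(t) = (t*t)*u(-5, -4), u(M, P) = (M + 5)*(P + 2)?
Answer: √22 ≈ 4.6904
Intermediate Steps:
u(M, P) = (2 + P)*(5 + M) (u(M, P) = (5 + M)*(2 + P) = (2 + P)*(5 + M))
R(y) = -3 (R(y) = -4 + 1 = -3)
o(t) = 0 (o(t) = (t*t)*(10 + 2*(-5) + 5*(-4) - 5*(-4)) = t²*(10 - 10 - 20 + 20) = t²*0 = 0)
√(22 + o(R(2))) = √(22 + 0) = √22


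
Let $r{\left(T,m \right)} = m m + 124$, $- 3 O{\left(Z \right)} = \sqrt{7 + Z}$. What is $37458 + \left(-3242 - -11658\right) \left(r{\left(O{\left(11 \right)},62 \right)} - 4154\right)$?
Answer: $-1527918$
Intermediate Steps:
$O{\left(Z \right)} = - \frac{\sqrt{7 + Z}}{3}$
$r{\left(T,m \right)} = 124 + m^{2}$ ($r{\left(T,m \right)} = m^{2} + 124 = 124 + m^{2}$)
$37458 + \left(-3242 - -11658\right) \left(r{\left(O{\left(11 \right)},62 \right)} - 4154\right) = 37458 + \left(-3242 - -11658\right) \left(\left(124 + 62^{2}\right) - 4154\right) = 37458 + \left(-3242 + \left(-816 + 12474\right)\right) \left(\left(124 + 3844\right) - 4154\right) = 37458 + \left(-3242 + 11658\right) \left(3968 - 4154\right) = 37458 + 8416 \left(-186\right) = 37458 - 1565376 = -1527918$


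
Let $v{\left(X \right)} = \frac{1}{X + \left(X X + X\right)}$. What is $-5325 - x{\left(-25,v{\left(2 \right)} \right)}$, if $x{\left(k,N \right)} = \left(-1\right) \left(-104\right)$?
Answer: $-5429$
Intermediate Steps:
$v{\left(X \right)} = \frac{1}{X^{2} + 2 X}$ ($v{\left(X \right)} = \frac{1}{X + \left(X^{2} + X\right)} = \frac{1}{X + \left(X + X^{2}\right)} = \frac{1}{X^{2} + 2 X}$)
$x{\left(k,N \right)} = 104$
$-5325 - x{\left(-25,v{\left(2 \right)} \right)} = -5325 - 104 = -5429$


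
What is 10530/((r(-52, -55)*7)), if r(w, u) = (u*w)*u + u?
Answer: -2106/220297 ≈ -0.0095598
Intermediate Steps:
r(w, u) = u + w*u² (r(w, u) = w*u² + u = u + w*u²)
10530/((r(-52, -55)*7)) = 10530/((-55*(1 - 55*(-52))*7)) = 10530/((-55*(1 + 2860)*7)) = 10530/((-55*2861*7)) = 10530/((-157355*7)) = 10530/(-1101485) = 10530*(-1/1101485) = -2106/220297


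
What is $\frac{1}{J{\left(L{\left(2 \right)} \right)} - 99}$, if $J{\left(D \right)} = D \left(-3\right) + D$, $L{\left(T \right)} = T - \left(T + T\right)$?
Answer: $- \frac{1}{95} \approx -0.010526$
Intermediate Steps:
$L{\left(T \right)} = - T$ ($L{\left(T \right)} = T - 2 T = - T$)
$J{\left(D \right)} = - 2 D$ ($J{\left(D \right)} = - 3 D + D = - 2 D$)
$\frac{1}{J{\left(L{\left(2 \right)} \right)} - 99} = \frac{1}{- 2 \left(\left(-1\right) 2\right) - 99} = \frac{1}{\left(-2\right) \left(-2\right) - 99} = \frac{1}{4 - 99} = \frac{1}{-95} = - \frac{1}{95}$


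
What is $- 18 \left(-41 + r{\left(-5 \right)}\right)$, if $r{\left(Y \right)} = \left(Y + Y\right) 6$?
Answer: $1818$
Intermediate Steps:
$r{\left(Y \right)} = 12 Y$ ($r{\left(Y \right)} = 2 Y 6 = 12 Y$)
$- 18 \left(-41 + r{\left(-5 \right)}\right) = - 18 \left(-41 + 12 \left(-5\right)\right) = - 18 \left(-41 - 60\right) = \left(-18\right) \left(-101\right) = 1818$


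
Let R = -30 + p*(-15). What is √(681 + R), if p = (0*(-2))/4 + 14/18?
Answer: √5754/3 ≈ 25.285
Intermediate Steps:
p = 7/9 (p = 0*(¼) + 14*(1/18) = 0 + 7/9 = 7/9 ≈ 0.77778)
R = -125/3 (R = -30 + (7/9)*(-15) = -30 - 35/3 = -125/3 ≈ -41.667)
√(681 + R) = √(681 - 125/3) = √(1918/3) = √5754/3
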